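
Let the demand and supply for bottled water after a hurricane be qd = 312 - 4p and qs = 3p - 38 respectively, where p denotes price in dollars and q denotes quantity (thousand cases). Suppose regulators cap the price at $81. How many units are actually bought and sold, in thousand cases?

112

Equilibrium: 312 - 4p = 3p - 38, so 350 = 7p and p* = 50, q* = 112.
Since 81 is above p* = 50, the ceiling does not bind and the free-market outcome prevails.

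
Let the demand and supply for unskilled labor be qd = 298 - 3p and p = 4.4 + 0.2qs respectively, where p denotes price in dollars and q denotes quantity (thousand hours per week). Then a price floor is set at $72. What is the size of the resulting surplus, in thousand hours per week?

256

Rearranging supply gives qs = 5p - 22. Equilibrium: 298 - 3p = 5p - 22, so 320 = 8p and p* = 40, q* = 178.
Since 72 > 40, the floor is binding.
At p = 72: qd = 298 - 3·72 = 82 and qs = 5·72 - 22 = 338.
Surplus = qs - qd = 338 - 82 = 256.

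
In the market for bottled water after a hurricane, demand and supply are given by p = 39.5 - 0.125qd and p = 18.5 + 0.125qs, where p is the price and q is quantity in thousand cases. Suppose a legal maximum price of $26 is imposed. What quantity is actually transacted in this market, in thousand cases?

Rearranging demand gives qd = 316 - 8p; rearranging supply gives qs = 8p - 148. Setting quantity demanded equal to quantity supplied, 316 - 8p = 8p - 148, gives p* = 29 and q* = 84.
Because the ceiling (26) lies below the market-clearing price, it is binding.
At p = 26: qd = 316 - 8·26 = 108 and qs = 8·26 - 148 = 60.
The quantity actually transacted is the short side, supply: 60.

60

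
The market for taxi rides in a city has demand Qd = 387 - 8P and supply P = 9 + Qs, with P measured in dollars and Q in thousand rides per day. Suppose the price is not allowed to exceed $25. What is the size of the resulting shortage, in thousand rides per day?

Rearranging supply gives Qs = P - 9. Setting quantity demanded equal to quantity supplied, 387 - 8P = P - 9, gives P* = 44 and Q* = 35.
Since 25 < 44, the ceiling is binding.
At P = 25: Qd = 387 - 8·25 = 187 and Qs = 25 - 9 = 16.
Shortage = Qd - Qs = 187 - 16 = 171.

171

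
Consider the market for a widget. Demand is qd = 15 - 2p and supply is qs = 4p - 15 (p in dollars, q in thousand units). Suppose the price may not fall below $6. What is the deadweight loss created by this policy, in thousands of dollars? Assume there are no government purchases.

1.5

Setting quantity demanded equal to quantity supplied, 15 - 2p = 4p - 15, gives p* = 5 and q* = 5.
The floor of 6 is above the equilibrium price 5, so it binds.
At p = 6: qd = 15 - 2·6 = 3 and qs = 4·6 - 15 = 9.
Quantity traded falls to 3. At q = 3 the demand price is (15 - 3)/2 = 6 and the supply price is (15 + 3)/4 = 4.5.
Deadweight loss = ½ · (6 - 4.5) · (5 - 3) = ½ · 1.5 · 2 = 1.5.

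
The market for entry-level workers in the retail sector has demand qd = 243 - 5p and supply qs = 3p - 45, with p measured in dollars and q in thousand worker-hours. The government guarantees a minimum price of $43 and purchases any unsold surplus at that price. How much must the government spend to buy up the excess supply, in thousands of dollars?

2408

Setting quantity demanded equal to quantity supplied, 243 - 5p = 3p - 45, gives p* = 36 and q* = 63.
Because the floor (43) lies above the market-clearing price, it is binding.
At p = 43: qd = 243 - 5·43 = 28 and qs = 3·43 - 45 = 84.
Surplus = qs - qd = 56.
Government expenditure = surplus × support price = 56 × 43 = 2408.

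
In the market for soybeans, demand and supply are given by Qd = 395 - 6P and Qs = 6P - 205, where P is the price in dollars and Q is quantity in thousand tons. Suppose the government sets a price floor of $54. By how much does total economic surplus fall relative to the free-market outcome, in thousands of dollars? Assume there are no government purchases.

96

Without the control the market clears where 395 - 6P = 6P - 205, i.e. P* = 50 and Q* = 95.
Because the floor (54) lies above the market-clearing price, it is binding.
At P = 54: Qd = 395 - 6·54 = 71 and Qs = 6·54 - 205 = 119.
Quantity traded falls to 71. At Q = 71 the demand price is (395 - 71)/6 = 54 and the supply price is (205 + 71)/6 = 46.
Deadweight loss = ½ · (54 - 46) · (95 - 71) = ½ · 8 · 24 = 96.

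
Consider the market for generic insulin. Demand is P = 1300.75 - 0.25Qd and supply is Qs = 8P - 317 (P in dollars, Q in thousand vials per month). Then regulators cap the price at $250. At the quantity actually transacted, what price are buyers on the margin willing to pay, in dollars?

880

Rearranging demand gives Qd = 5203 - 4P. In a free market, 5203 - 4P = 8P - 317 gives the equilibrium P* = 460, Q* = 3363.
Because the ceiling (250) lies below the market-clearing price, it is binding.
At P = 250: Qd = 5203 - 4·250 = 4203 and Qs = 8·250 - 317 = 1683.
Only 1683 units reach the market. On the demand curve, the marginal buyer's willingness to pay at Q = 1683 is (5203 - 1683)/4 = 880.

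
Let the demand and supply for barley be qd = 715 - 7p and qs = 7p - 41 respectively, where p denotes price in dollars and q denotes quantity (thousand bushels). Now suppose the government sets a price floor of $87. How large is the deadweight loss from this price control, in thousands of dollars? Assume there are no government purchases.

Setting quantity demanded equal to quantity supplied, 715 - 7p = 7p - 41, gives p* = 54 and q* = 337.
Since 87 > 54, the floor is binding.
At p = 87: qd = 715 - 7·87 = 106 and qs = 7·87 - 41 = 568.
Quantity traded falls to 106. At q = 106 the demand price is (715 - 106)/7 = 87 and the supply price is (41 + 106)/7 = 21.
Deadweight loss = ½ · (87 - 21) · (337 - 106) = ½ · 66 · 231 = 7623.

7623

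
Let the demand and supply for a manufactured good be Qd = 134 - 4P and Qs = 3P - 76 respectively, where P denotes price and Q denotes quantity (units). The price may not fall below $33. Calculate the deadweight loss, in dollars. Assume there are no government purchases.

Without the control the market clears where 134 - 4P = 3P - 76, i.e. P* = 30 and Q* = 14.
The floor of 33 is above the equilibrium price 30, so it binds.
At P = 33: Qd = 134 - 4·33 = 2 and Qs = 3·33 - 76 = 23.
Quantity traded falls to 2. At Q = 2 the demand price is (134 - 2)/4 = 33 and the supply price is (76 + 2)/3 = 26.
Deadweight loss = ½ · (33 - 26) · (14 - 2) = ½ · 7 · 12 = 42.

42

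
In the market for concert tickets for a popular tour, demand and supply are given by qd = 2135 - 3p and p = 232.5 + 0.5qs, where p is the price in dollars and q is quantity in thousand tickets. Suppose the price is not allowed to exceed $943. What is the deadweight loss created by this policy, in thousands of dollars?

Rearranging supply gives qs = 2p - 465. In a free market, 2135 - 3p = 2p - 465 gives the equilibrium p* = 520, q* = 575.
Since 943 is above p* = 520, the ceiling does not bind and the free-market outcome prevails.
Since the control does not bind, no trades are prevented and deadweight loss is zero.

0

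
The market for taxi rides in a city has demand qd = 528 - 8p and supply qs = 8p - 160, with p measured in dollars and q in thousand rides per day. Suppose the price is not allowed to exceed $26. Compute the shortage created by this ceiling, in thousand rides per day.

272

Equilibrium: 528 - 8p = 8p - 160, so 688 = 16p and p* = 43, q* = 184.
The ceiling of 26 is below the equilibrium price 43, so it binds.
At p = 26: qd = 528 - 8·26 = 320 and qs = 8·26 - 160 = 48.
Shortage = qd - qs = 320 - 48 = 272.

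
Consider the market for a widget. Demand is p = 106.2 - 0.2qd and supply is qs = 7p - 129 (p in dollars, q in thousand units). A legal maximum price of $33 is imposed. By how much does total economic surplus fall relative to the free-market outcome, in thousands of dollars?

Rearranging demand gives qd = 531 - 5p. Without the control the market clears where 531 - 5p = 7p - 129, i.e. p* = 55 and q* = 256.
Because the ceiling (33) lies below the market-clearing price, it is binding.
At p = 33: qd = 531 - 5·33 = 366 and qs = 7·33 - 129 = 102.
Quantity traded falls to 102. At q = 102 the demand price is (531 - 102)/5 = 85.8 and the supply price is (129 + 102)/7 = 33.
Deadweight loss = ½ · (85.8 - 33) · (256 - 102) = ½ · 52.8 · 154 = 4065.6.

4065.6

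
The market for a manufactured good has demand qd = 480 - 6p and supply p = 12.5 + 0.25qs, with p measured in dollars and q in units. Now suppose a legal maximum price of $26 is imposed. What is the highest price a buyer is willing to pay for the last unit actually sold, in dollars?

Rearranging supply gives qs = 4p - 50. In a free market, 480 - 6p = 4p - 50 gives the equilibrium p* = 53, q* = 162.
Because the ceiling (26) lies below the market-clearing price, it is binding.
At p = 26: qd = 480 - 6·26 = 324 and qs = 4·26 - 50 = 54.
Only 54 units reach the market. On the demand curve, the marginal buyer's willingness to pay at q = 54 is (480 - 54)/6 = 71.

71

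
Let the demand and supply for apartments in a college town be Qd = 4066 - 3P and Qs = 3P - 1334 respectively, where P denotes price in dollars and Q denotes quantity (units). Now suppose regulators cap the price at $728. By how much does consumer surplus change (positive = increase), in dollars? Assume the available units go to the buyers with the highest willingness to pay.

101824

Without the control the market clears where 4066 - 3P = 3P - 1334, i.e. P* = 900 and Q* = 1366.
Since 728 < 900, the ceiling is binding.
At P = 728: Qd = 4066 - 3·728 = 1882 and Qs = 3·728 - 1334 = 850.
Consumer surplus without the control is ½ · (4066/3 - 900) · 1366 = 932978/3.
With the ceiling, 850 units are sold at 728 (assume they go to the highest-value buyers). The demand price at Q = 850 is 1072, so CS = ½ · [(4066/3 - 728) + (1072 - 728)] · 850 = 1238450/3.
Change in consumer surplus = 1238450/3 - 932978/3 = 101824.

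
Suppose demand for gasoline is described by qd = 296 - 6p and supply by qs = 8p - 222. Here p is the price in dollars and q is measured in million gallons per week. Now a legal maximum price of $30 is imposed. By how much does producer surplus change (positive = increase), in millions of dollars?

Without the control the market clears where 296 - 6p = 8p - 222, i.e. p* = 37 and q* = 74.
The ceiling of 30 is below the equilibrium price 37, so it binds.
At p = 30: qd = 296 - 6·30 = 116 and qs = 8·30 - 222 = 18.
Producer surplus without the control is ½ · (37 - 27.75) · 74 = 342.25.
With the ceiling, producers sell 18 units at 30, so PS = ½ · (30 - 27.75) · 18 = 20.25.
Change in producer surplus = 20.25 - 342.25 = -322.

-322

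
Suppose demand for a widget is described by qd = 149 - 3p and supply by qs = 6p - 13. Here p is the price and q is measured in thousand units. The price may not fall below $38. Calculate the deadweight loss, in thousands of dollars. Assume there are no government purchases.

Setting quantity demanded equal to quantity supplied, 149 - 3p = 6p - 13, gives p* = 18 and q* = 95.
Since 38 > 18, the floor is binding.
At p = 38: qd = 149 - 3·38 = 35 and qs = 6·38 - 13 = 215.
Quantity traded falls to 35. At q = 35 the demand price is (149 - 35)/3 = 38 and the supply price is (13 + 35)/6 = 8.
Deadweight loss = ½ · (38 - 8) · (95 - 35) = ½ · 30 · 60 = 900.

900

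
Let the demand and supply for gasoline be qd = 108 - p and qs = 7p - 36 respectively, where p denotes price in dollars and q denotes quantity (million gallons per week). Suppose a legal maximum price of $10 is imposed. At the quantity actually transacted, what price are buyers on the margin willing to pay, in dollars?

In a free market, 108 - p = 7p - 36 gives the equilibrium p* = 18, q* = 90.
Since 10 < 18, the ceiling is binding.
At p = 10: qd = 108 - 10 = 98 and qs = 7·10 - 36 = 34.
Only 34 units reach the market. On the demand curve, the marginal buyer's willingness to pay at q = 34 is (108 - 34) = 74.

74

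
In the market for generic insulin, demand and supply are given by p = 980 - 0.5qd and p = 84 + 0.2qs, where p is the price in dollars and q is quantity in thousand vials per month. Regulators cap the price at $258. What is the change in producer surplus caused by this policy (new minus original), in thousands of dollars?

-88150

Rearranging demand gives qd = 1960 - 2p; rearranging supply gives qs = 5p - 420. Equilibrium: 1960 - 2p = 5p - 420, so 2380 = 7p and p* = 340, q* = 1280.
Since 258 < 340, the ceiling is binding.
At p = 258: qd = 1960 - 2·258 = 1444 and qs = 5·258 - 420 = 870.
Producer surplus without the control is ½ · (340 - 84) · 1280 = 163840.
With the ceiling, producers sell 870 units at 258, so PS = ½ · (258 - 84) · 870 = 75690.
Change in producer surplus = 75690 - 163840 = -88150.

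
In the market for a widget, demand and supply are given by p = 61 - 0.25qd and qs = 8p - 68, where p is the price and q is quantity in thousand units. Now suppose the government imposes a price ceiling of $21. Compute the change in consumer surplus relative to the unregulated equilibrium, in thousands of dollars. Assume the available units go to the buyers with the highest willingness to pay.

Rearranging demand gives qd = 244 - 4p. Equilibrium: 244 - 4p = 8p - 68, so 312 = 12p and p* = 26, q* = 140.
Because the ceiling (21) lies below the market-clearing price, it is binding.
At p = 21: qd = 244 - 4·21 = 160 and qs = 8·21 - 68 = 100.
Consumer surplus without the control is ½ · (61 - 26) · 140 = 2450.
With the ceiling, 100 units are sold at 21 (assume they go to the highest-value buyers). The demand price at q = 100 is 36, so CS = ½ · [(61 - 21) + (36 - 21)] · 100 = 2750.
Change in consumer surplus = 2750 - 2450 = 300.

300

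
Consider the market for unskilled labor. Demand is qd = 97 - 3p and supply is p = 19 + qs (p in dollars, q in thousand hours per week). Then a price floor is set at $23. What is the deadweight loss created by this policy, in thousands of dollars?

Rearranging supply gives qs = p - 19. Equilibrium: 97 - 3p = p - 19, so 116 = 4p and p* = 29, q* = 10.
The floor of 23 is below the equilibrium price 29, so it is not binding; the market clears at p* = 29, q* = 10.
Since the control does not bind, no trades are prevented and deadweight loss is zero.

0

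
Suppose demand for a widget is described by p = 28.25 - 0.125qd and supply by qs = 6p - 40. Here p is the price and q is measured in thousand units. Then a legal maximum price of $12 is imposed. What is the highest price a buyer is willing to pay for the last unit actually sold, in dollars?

Rearranging demand gives qd = 226 - 8p. Setting quantity demanded equal to quantity supplied, 226 - 8p = 6p - 40, gives p* = 19 and q* = 74.
Because the ceiling (12) lies below the market-clearing price, it is binding.
At p = 12: qd = 226 - 8·12 = 130 and qs = 6·12 - 40 = 32.
Only 32 units reach the market. On the demand curve, the marginal buyer's willingness to pay at q = 32 is (226 - 32)/8 = 24.25.

24.25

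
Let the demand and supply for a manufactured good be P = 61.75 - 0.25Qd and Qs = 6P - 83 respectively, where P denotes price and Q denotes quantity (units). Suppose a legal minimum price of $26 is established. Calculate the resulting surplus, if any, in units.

Rearranging demand gives Qd = 247 - 4P. Equilibrium: 247 - 4P = 6P - 83, so 330 = 10P and P* = 33, Q* = 115.
Since 26 is below P* = 33, the floor does not bind and the free-market outcome prevails.
Since the control does not bind, there is no surplus.

0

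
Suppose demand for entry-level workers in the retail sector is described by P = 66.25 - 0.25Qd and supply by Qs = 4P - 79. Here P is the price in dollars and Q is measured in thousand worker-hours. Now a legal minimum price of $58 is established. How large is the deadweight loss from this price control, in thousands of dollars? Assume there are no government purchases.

Rearranging demand gives Qd = 265 - 4P. Setting quantity demanded equal to quantity supplied, 265 - 4P = 4P - 79, gives P* = 43 and Q* = 93.
Since 58 > 43, the floor is binding.
At P = 58: Qd = 265 - 4·58 = 33 and Qs = 4·58 - 79 = 153.
Quantity traded falls to 33. At Q = 33 the demand price is (265 - 33)/4 = 58 and the supply price is (79 + 33)/4 = 28.
Deadweight loss = ½ · (58 - 28) · (93 - 33) = ½ · 30 · 60 = 900.

900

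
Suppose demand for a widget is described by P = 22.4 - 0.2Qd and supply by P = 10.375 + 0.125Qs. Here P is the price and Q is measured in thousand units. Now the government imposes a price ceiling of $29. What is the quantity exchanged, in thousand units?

37

Rearranging demand gives Qd = 112 - 5P; rearranging supply gives Qs = 8P - 83. In a free market, 112 - 5P = 8P - 83 gives the equilibrium P* = 15, Q* = 37.
Since 29 is above P* = 15, the ceiling does not bind and the free-market outcome prevails.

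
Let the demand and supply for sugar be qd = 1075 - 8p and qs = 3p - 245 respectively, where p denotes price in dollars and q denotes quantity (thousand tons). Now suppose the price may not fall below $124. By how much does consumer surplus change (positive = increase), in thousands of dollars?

In a free market, 1075 - 8p = 3p - 245 gives the equilibrium p* = 120, q* = 115.
The floor of 124 is above the equilibrium price 120, so it binds.
At p = 124: qd = 1075 - 8·124 = 83 and qs = 3·124 - 245 = 127.
Consumer surplus without the control is ½ · (134.375 - 120) · 115 = 826.5625.
With the floor, consumers buy 83 units at 124, so CS = ½ · (134.375 - 124) · 83 = 430.5625.
Change in consumer surplus = 430.5625 - 826.5625 = -396.

-396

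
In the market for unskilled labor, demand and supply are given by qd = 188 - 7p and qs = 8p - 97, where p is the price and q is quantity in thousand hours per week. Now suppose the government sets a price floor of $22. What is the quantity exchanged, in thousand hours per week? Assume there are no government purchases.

34

Equilibrium: 188 - 7p = 8p - 97, so 285 = 15p and p* = 19, q* = 55.
Since 22 > 19, the floor is binding.
At p = 22: qd = 188 - 7·22 = 34 and qs = 8·22 - 97 = 79.
The quantity actually transacted is the short side, demand: 34.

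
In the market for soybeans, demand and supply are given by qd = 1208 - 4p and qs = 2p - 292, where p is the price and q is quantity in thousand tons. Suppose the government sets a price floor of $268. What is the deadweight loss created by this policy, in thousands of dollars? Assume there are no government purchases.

Setting quantity demanded equal to quantity supplied, 1208 - 4p = 2p - 292, gives p* = 250 and q* = 208.
The floor of 268 is above the equilibrium price 250, so it binds.
At p = 268: qd = 1208 - 4·268 = 136 and qs = 2·268 - 292 = 244.
Quantity traded falls to 136. At q = 136 the demand price is (1208 - 136)/4 = 268 and the supply price is (292 + 136)/2 = 214.
Deadweight loss = ½ · (268 - 214) · (208 - 136) = ½ · 54 · 72 = 1944.

1944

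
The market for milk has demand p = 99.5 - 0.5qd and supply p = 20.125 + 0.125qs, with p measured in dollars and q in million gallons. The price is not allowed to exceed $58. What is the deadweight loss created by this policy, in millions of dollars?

0

Rearranging demand gives qd = 199 - 2p; rearranging supply gives qs = 8p - 161. Equilibrium: 199 - 2p = 8p - 161, so 360 = 10p and p* = 36, q* = 127.
The ceiling of 58 is above the equilibrium price 36, so it is not binding; the market clears at p* = 36, q* = 127.
Since the control does not bind, no trades are prevented and deadweight loss is zero.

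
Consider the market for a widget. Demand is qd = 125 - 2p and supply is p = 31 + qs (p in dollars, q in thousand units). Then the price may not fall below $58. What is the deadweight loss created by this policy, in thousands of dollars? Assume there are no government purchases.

Rearranging supply gives qs = p - 31. Setting quantity demanded equal to quantity supplied, 125 - 2p = p - 31, gives p* = 52 and q* = 21.
The floor of 58 is above the equilibrium price 52, so it binds.
At p = 58: qd = 125 - 2·58 = 9 and qs = 58 - 31 = 27.
Quantity traded falls to 9. At q = 9 the demand price is (125 - 9)/2 = 58 and the supply price is 31 + 9 = 40.
Deadweight loss = ½ · (58 - 40) · (21 - 9) = ½ · 18 · 12 = 108.

108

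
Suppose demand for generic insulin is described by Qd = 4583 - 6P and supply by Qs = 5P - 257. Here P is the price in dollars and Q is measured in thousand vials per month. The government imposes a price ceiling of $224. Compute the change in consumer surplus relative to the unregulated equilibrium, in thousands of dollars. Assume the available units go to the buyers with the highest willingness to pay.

Without the control the market clears where 4583 - 6P = 5P - 257, i.e. P* = 440 and Q* = 1943.
The ceiling of 224 is below the equilibrium price 440, so it binds.
At P = 224: Qd = 4583 - 6·224 = 3239 and Qs = 5·224 - 257 = 863.
Consumer surplus without the control is ½ · (4583/6 - 440) · 1943 = 3775249/12.
With the ceiling, 863 units are sold at 224 (assume they go to the highest-value buyers). The demand price at Q = 863 is 620, so CS = ½ · [(4583/6 - 224) + (620 - 224)] · 863 = 4845745/12.
Change in consumer surplus = 4845745/12 - 3775249/12 = 89208.

89208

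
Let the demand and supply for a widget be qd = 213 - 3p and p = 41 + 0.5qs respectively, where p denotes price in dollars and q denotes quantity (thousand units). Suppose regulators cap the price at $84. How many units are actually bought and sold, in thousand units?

36

Rearranging supply gives qs = 2p - 82. Without the control the market clears where 213 - 3p = 2p - 82, i.e. p* = 59 and q* = 36.
Since 84 is above p* = 59, the ceiling does not bind and the free-market outcome prevails.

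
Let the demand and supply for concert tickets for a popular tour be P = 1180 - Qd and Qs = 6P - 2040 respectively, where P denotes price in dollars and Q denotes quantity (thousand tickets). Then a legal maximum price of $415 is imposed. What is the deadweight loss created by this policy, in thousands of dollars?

42525

Rearranging demand gives Qd = 1180 - P. Without the control the market clears where 1180 - P = 6P - 2040, i.e. P* = 460 and Q* = 720.
Because the ceiling (415) lies below the market-clearing price, it is binding.
At P = 415: Qd = 1180 - 415 = 765 and Qs = 6·415 - 2040 = 450.
Quantity traded falls to 450. At Q = 450 the demand price is 1180 - 450 = 730 and the supply price is (2040 + 450)/6 = 415.
Deadweight loss = ½ · (730 - 415) · (720 - 450) = ½ · 315 · 270 = 42525.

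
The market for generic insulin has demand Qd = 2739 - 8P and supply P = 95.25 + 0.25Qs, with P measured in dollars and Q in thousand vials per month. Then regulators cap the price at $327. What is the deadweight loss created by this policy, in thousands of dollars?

0

Rearranging supply gives Qs = 4P - 381. Without the control the market clears where 2739 - 8P = 4P - 381, i.e. P* = 260 and Q* = 659.
The ceiling of 327 is above the equilibrium price 260, so it is not binding; the market clears at P* = 260, Q* = 659.
Since the control does not bind, no trades are prevented and deadweight loss is zero.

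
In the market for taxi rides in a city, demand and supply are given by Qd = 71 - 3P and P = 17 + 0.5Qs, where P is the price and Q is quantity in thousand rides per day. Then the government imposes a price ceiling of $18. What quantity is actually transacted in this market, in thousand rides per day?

Rearranging supply gives Qs = 2P - 34. In a free market, 71 - 3P = 2P - 34 gives the equilibrium P* = 21, Q* = 8.
The ceiling of 18 is below the equilibrium price 21, so it binds.
At P = 18: Qd = 71 - 3·18 = 17 and Qs = 2·18 - 34 = 2.
The quantity actually transacted is the short side, supply: 2.

2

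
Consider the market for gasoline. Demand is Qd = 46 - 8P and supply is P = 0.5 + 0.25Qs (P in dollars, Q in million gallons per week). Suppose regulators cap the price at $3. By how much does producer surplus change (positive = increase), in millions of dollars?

Rearranging supply gives Qs = 4P - 2. Without the control the market clears where 46 - 8P = 4P - 2, i.e. P* = 4 and Q* = 14.
Because the ceiling (3) lies below the market-clearing price, it is binding.
At P = 3: Qd = 46 - 8·3 = 22 and Qs = 4·3 - 2 = 10.
Producer surplus without the control is ½ · (4 - 0.5) · 14 = 24.5.
With the ceiling, producers sell 10 units at 3, so PS = ½ · (3 - 0.5) · 10 = 12.5.
Change in producer surplus = 12.5 - 24.5 = -12.

-12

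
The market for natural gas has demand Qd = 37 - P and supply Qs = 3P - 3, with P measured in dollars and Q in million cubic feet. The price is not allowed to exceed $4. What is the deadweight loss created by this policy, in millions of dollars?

In a free market, 37 - P = 3P - 3 gives the equilibrium P* = 10, Q* = 27.
The ceiling of 4 is below the equilibrium price 10, so it binds.
At P = 4: Qd = 37 - 4 = 33 and Qs = 3·4 - 3 = 9.
Quantity traded falls to 9. At Q = 9 the demand price is 37 - 9 = 28 and the supply price is (3 + 9)/3 = 4.
Deadweight loss = ½ · (28 - 4) · (27 - 9) = ½ · 24 · 18 = 216.

216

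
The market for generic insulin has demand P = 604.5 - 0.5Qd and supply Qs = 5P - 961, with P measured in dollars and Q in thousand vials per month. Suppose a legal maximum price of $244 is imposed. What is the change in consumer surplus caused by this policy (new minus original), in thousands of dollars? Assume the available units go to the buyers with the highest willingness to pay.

Rearranging demand gives Qd = 1209 - 2P. Without the control the market clears where 1209 - 2P = 5P - 961, i.e. P* = 310 and Q* = 589.
Because the ceiling (244) lies below the market-clearing price, it is binding.
At P = 244: Qd = 1209 - 2·244 = 721 and Qs = 5·244 - 961 = 259.
Consumer surplus without the control is ½ · (604.5 - 310) · 589 = 86730.25.
With the ceiling, 259 units are sold at 244 (assume they go to the highest-value buyers). The demand price at Q = 259 is 475, so CS = ½ · [(604.5 - 244) + (475 - 244)] · 259 = 76599.25.
Change in consumer surplus = 76599.25 - 86730.25 = -10131.

-10131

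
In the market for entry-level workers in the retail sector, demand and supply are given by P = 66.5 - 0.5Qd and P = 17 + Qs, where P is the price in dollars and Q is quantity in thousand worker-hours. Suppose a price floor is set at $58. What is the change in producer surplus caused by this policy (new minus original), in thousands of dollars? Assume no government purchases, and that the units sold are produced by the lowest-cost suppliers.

Rearranging demand gives Qd = 133 - 2P; rearranging supply gives Qs = P - 17. Equilibrium: 133 - 2P = P - 17, so 150 = 3P and P* = 50, Q* = 33.
Since 58 > 50, the floor is binding.
At P = 58: Qd = 133 - 2·58 = 17 and Qs = 58 - 17 = 41.
Producer surplus without the control is ½ · (50 - 17) · 33 = 544.5.
With the floor, 17 units are sold at 58. The supply price at Q = 17 is 34, so PS = ½ · [(58 - 17) + (58 - 34)] · 17 = 552.5.
Change in producer surplus = 552.5 - 544.5 = 8.

8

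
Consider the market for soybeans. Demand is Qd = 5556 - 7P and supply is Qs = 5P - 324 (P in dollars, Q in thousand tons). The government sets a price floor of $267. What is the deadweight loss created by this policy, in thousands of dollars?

Setting quantity demanded equal to quantity supplied, 5556 - 7P = 5P - 324, gives P* = 490 and Q* = 2126.
The floor of 267 is below the equilibrium price 490, so it is not binding; the market clears at P* = 490, Q* = 2126.
Since the control does not bind, no trades are prevented and deadweight loss is zero.

0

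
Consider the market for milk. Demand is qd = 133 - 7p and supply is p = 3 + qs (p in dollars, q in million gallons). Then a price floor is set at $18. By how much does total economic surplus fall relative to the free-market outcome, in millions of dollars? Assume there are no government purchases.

Rearranging supply gives qs = p - 3. Equilibrium: 133 - 7p = p - 3, so 136 = 8p and p* = 17, q* = 14.
Since 18 > 17, the floor is binding.
At p = 18: qd = 133 - 7·18 = 7 and qs = 18 - 3 = 15.
Quantity traded falls to 7. At q = 7 the demand price is (133 - 7)/7 = 18 and the supply price is 3 + 7 = 10.
Deadweight loss = ½ · (18 - 10) · (14 - 7) = ½ · 8 · 7 = 28.

28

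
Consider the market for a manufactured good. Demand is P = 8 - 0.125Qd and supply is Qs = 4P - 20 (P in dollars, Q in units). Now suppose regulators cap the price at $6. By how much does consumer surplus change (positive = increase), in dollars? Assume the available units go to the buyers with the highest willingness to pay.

3

Rearranging demand gives Qd = 64 - 8P. Without the control the market clears where 64 - 8P = 4P - 20, i.e. P* = 7 and Q* = 8.
Because the ceiling (6) lies below the market-clearing price, it is binding.
At P = 6: Qd = 64 - 8·6 = 16 and Qs = 4·6 - 20 = 4.
Consumer surplus without the control is ½ · (8 - 7) · 8 = 4.
With the ceiling, 4 units are sold at 6 (assume they go to the highest-value buyers). The demand price at Q = 4 is 7.5, so CS = ½ · [(8 - 6) + (7.5 - 6)] · 4 = 7.
Change in consumer surplus = 7 - 4 = 3.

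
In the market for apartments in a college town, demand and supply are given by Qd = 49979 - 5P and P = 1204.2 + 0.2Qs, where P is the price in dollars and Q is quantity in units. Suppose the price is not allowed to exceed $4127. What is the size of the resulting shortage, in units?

Rearranging supply gives Qs = 5P - 6021. Equilibrium: 49979 - 5P = 5P - 6021, so 56000 = 10P and P* = 5600, Q* = 21979.
Because the ceiling (4127) lies below the market-clearing price, it is binding.
At P = 4127: Qd = 49979 - 5·4127 = 29344 and Qs = 5·4127 - 6021 = 14614.
Shortage = Qd - Qs = 29344 - 14614 = 14730.

14730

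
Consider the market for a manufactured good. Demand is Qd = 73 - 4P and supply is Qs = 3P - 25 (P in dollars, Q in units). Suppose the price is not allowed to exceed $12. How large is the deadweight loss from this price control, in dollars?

10.5

In a free market, 73 - 4P = 3P - 25 gives the equilibrium P* = 14, Q* = 17.
Since 12 < 14, the ceiling is binding.
At P = 12: Qd = 73 - 4·12 = 25 and Qs = 3·12 - 25 = 11.
Quantity traded falls to 11. At Q = 11 the demand price is (73 - 11)/4 = 15.5 and the supply price is (25 + 11)/3 = 12.
Deadweight loss = ½ · (15.5 - 12) · (17 - 11) = ½ · 3.5 · 6 = 10.5.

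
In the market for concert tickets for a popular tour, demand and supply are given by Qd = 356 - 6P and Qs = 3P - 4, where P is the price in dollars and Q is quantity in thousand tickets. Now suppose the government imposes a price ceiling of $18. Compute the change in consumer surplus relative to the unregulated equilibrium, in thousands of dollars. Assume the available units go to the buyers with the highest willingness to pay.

In a free market, 356 - 6P = 3P - 4 gives the equilibrium P* = 40, Q* = 116.
Since 18 < 40, the ceiling is binding.
At P = 18: Qd = 356 - 6·18 = 248 and Qs = 3·18 - 4 = 50.
Consumer surplus without the control is ½ · (178/3 - 40) · 116 = 3364/3.
With the ceiling, 50 units are sold at 18 (assume they go to the highest-value buyers). The demand price at Q = 50 is 51, so CS = ½ · [(178/3 - 18) + (51 - 18)] · 50 = 5575/3.
Change in consumer surplus = 5575/3 - 3364/3 = 737.

737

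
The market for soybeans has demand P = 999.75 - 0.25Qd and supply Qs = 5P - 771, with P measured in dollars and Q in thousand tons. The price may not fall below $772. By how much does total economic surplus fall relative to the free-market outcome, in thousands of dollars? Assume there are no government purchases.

Rearranging demand gives Qd = 3999 - 4P. Setting quantity demanded equal to quantity supplied, 3999 - 4P = 5P - 771, gives P* = 530 and Q* = 1879.
The floor of 772 is above the equilibrium price 530, so it binds.
At P = 772: Qd = 3999 - 4·772 = 911 and Qs = 5·772 - 771 = 3089.
Quantity traded falls to 911. At Q = 911 the demand price is (3999 - 911)/4 = 772 and the supply price is (771 + 911)/5 = 336.4.
Deadweight loss = ½ · (772 - 336.4) · (1879 - 911) = ½ · 435.6 · 968 = 210830.4.

210830.4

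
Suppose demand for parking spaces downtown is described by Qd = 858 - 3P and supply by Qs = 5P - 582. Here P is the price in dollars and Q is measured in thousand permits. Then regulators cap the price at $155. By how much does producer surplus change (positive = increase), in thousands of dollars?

Without the control the market clears where 858 - 3P = 5P - 582, i.e. P* = 180 and Q* = 318.
The ceiling of 155 is below the equilibrium price 180, so it binds.
At P = 155: Qd = 858 - 3·155 = 393 and Qs = 5·155 - 582 = 193.
Producer surplus without the control is ½ · (180 - 116.4) · 318 = 10112.4.
With the ceiling, producers sell 193 units at 155, so PS = ½ · (155 - 116.4) · 193 = 3724.9.
Change in producer surplus = 3724.9 - 10112.4 = -6387.5.

-6387.5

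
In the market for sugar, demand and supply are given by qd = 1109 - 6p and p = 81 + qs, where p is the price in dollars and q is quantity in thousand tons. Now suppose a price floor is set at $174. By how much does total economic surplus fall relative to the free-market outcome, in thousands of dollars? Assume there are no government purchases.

336

Rearranging supply gives qs = p - 81. Setting quantity demanded equal to quantity supplied, 1109 - 6p = p - 81, gives p* = 170 and q* = 89.
Because the floor (174) lies above the market-clearing price, it is binding.
At p = 174: qd = 1109 - 6·174 = 65 and qs = 174 - 81 = 93.
Quantity traded falls to 65. At q = 65 the demand price is (1109 - 65)/6 = 174 and the supply price is 81 + 65 = 146.
Deadweight loss = ½ · (174 - 146) · (89 - 65) = ½ · 28 · 24 = 336.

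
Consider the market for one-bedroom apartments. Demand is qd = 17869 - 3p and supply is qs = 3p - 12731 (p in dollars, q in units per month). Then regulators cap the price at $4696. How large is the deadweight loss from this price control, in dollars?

Without the control the market clears where 17869 - 3p = 3p - 12731, i.e. p* = 5100 and q* = 2569.
Since 4696 < 5100, the ceiling is binding.
At p = 4696: qd = 17869 - 3·4696 = 3781 and qs = 3·4696 - 12731 = 1357.
Quantity traded falls to 1357. At q = 1357 the demand price is (17869 - 1357)/3 = 5504 and the supply price is (12731 + 1357)/3 = 4696.
Deadweight loss = ½ · (5504 - 4696) · (2569 - 1357) = ½ · 808 · 1212 = 489648.

489648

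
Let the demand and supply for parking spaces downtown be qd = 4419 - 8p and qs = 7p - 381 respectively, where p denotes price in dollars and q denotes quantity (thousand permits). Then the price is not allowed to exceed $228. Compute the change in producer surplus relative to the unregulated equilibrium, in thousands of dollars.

-141404

Setting quantity demanded equal to quantity supplied, 4419 - 8p = 7p - 381, gives p* = 320 and q* = 1859.
The ceiling of 228 is below the equilibrium price 320, so it binds.
At p = 228: qd = 4419 - 8·228 = 2595 and qs = 7·228 - 381 = 1215.
Producer surplus without the control is ½ · (320 - 381/7) · 1859 = 3455881/14.
With the ceiling, producers sell 1215 units at 228, so PS = ½ · (228 - 381/7) · 1215 = 1476225/14.
Change in producer surplus = 1476225/14 - 3455881/14 = -141404.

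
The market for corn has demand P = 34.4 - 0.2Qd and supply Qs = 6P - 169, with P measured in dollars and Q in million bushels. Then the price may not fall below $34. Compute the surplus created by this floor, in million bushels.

Rearranging demand gives Qd = 172 - 5P. Without the control the market clears where 172 - 5P = 6P - 169, i.e. P* = 31 and Q* = 17.
The floor of 34 is above the equilibrium price 31, so it binds.
At P = 34: Qd = 172 - 5·34 = 2 and Qs = 6·34 - 169 = 35.
Surplus = Qs - Qd = 35 - 2 = 33.

33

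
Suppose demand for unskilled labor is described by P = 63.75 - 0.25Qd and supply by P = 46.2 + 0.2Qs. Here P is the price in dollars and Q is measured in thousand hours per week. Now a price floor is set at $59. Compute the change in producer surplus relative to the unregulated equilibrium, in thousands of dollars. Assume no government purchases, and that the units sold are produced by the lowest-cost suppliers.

Rearranging demand gives Qd = 255 - 4P; rearranging supply gives Qs = 5P - 231. Equilibrium: 255 - 4P = 5P - 231, so 486 = 9P and P* = 54, Q* = 39.
The floor of 59 is above the equilibrium price 54, so it binds.
At P = 59: Qd = 255 - 4·59 = 19 and Qs = 5·59 - 231 = 64.
Producer surplus without the control is ½ · (54 - 46.2) · 39 = 152.1.
With the floor, 19 units are sold at 59. The supply price at Q = 19 is 50, so PS = ½ · [(59 - 46.2) + (59 - 50)] · 19 = 207.1.
Change in producer surplus = 207.1 - 152.1 = 55.

55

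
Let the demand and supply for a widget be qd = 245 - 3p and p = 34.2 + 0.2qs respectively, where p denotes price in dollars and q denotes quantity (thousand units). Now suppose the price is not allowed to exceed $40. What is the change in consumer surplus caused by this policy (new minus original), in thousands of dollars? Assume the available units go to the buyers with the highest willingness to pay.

Rearranging supply gives qs = 5p - 171. Setting quantity demanded equal to quantity supplied, 245 - 3p = 5p - 171, gives p* = 52 and q* = 89.
Because the ceiling (40) lies below the market-clearing price, it is binding.
At p = 40: qd = 245 - 3·40 = 125 and qs = 5·40 - 171 = 29.
Consumer surplus without the control is ½ · (245/3 - 52) · 89 = 7921/6.
With the ceiling, 29 units are sold at 40 (assume they go to the highest-value buyers). The demand price at q = 29 is 72, so CS = ½ · [(245/3 - 40) + (72 - 40)] · 29 = 6409/6.
Change in consumer surplus = 6409/6 - 7921/6 = -252.

-252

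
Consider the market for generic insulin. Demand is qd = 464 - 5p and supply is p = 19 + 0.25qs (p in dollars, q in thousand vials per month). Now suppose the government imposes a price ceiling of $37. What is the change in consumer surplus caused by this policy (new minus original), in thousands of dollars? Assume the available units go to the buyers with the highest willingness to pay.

Rearranging supply gives qs = 4p - 76. Equilibrium: 464 - 5p = 4p - 76, so 540 = 9p and p* = 60, q* = 164.
Since 37 < 60, the ceiling is binding.
At p = 37: qd = 464 - 5·37 = 279 and qs = 4·37 - 76 = 72.
Consumer surplus without the control is ½ · (92.8 - 60) · 164 = 2689.6.
With the ceiling, 72 units are sold at 37 (assume they go to the highest-value buyers). The demand price at q = 72 is 78.4, so CS = ½ · [(92.8 - 37) + (78.4 - 37)] · 72 = 3499.2.
Change in consumer surplus = 3499.2 - 2689.6 = 809.6.

809.6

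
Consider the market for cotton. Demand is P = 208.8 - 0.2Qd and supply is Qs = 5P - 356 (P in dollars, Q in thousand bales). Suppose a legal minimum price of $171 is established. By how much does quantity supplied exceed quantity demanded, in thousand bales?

Rearranging demand gives Qd = 1044 - 5P. Setting quantity demanded equal to quantity supplied, 1044 - 5P = 5P - 356, gives P* = 140 and Q* = 344.
Since 171 > 140, the floor is binding.
At P = 171: Qd = 1044 - 5·171 = 189 and Qs = 5·171 - 356 = 499.
Surplus = Qs - Qd = 499 - 189 = 310.

310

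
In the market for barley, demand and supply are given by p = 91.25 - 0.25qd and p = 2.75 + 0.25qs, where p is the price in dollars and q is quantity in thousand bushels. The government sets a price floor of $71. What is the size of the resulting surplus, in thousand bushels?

Rearranging demand gives qd = 365 - 4p; rearranging supply gives qs = 4p - 11. Equilibrium: 365 - 4p = 4p - 11, so 376 = 8p and p* = 47, q* = 177.
Because the floor (71) lies above the market-clearing price, it is binding.
At p = 71: qd = 365 - 4·71 = 81 and qs = 4·71 - 11 = 273.
Surplus = qs - qd = 273 - 81 = 192.

192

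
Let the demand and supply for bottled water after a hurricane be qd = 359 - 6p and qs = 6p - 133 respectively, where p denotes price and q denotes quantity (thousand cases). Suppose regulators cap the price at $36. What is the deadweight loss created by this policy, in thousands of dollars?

150

Setting quantity demanded equal to quantity supplied, 359 - 6p = 6p - 133, gives p* = 41 and q* = 113.
Since 36 < 41, the ceiling is binding.
At p = 36: qd = 359 - 6·36 = 143 and qs = 6·36 - 133 = 83.
Quantity traded falls to 83. At q = 83 the demand price is (359 - 83)/6 = 46 and the supply price is (133 + 83)/6 = 36.
Deadweight loss = ½ · (46 - 36) · (113 - 83) = ½ · 10 · 30 = 150.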